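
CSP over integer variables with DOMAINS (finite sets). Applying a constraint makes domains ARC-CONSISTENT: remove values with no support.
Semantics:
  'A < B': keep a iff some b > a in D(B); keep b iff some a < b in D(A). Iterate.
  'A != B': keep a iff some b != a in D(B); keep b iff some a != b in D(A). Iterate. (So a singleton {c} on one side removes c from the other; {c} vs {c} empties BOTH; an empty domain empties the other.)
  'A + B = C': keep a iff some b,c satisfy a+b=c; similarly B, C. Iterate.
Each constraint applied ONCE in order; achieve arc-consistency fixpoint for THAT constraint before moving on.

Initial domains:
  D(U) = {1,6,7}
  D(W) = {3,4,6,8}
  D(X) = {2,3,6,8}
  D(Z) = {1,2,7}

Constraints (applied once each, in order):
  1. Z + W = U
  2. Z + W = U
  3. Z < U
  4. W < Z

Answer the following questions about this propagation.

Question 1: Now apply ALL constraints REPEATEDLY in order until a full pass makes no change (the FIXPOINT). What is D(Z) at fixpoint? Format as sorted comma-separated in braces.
Answer: {}

Derivation:
pass 0 (initial): D(Z)={1,2,7}
pass 1: U {1,6,7}->{6,7}; W {3,4,6,8}->{}; Z {1,2,7}->{}
pass 2: U {6,7}->{}
pass 3: no change
Fixpoint after 3 passes: D(Z) = {}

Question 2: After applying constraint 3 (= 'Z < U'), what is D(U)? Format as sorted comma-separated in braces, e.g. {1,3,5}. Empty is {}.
Answer: {6,7}

Derivation:
Constraint 1 (Z + W = U) on D(Z)={1,2,7} D(W)={3,4,6,8} D(U)={1,6,7}: Z {1,2,7}->{1,2}; W {3,4,6,8}->{4,6}; U {1,6,7}->{6,7}
Constraint 2 (Z + W = U) on D(Z)={1,2} D(W)={4,6} D(U)={6,7}: no change
Constraint 3 (Z < U) on D(Z)={1,2} D(U)={6,7}: no change
So after constraint 3: D(U) = {6,7}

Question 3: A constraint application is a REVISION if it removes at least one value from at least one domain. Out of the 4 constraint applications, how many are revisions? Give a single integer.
Constraint 1 (Z + W = U) on D(Z)={1,2,7} D(W)={3,4,6,8} D(U)={1,6,7}: Z {1,2,7}->{1,2}; W {3,4,6,8}->{4,6}; U {1,6,7}->{6,7} => REVISION
Constraint 2 (Z + W = U) on D(Z)={1,2} D(W)={4,6} D(U)={6,7}: no change => not a revision
Constraint 3 (Z < U) on D(Z)={1,2} D(U)={6,7}: no change => not a revision
Constraint 4 (W < Z) on D(W)={4,6} D(Z)={1,2}: W {4,6}->{}; Z {1,2}->{} => REVISION
Total revisions = 2

Answer: 2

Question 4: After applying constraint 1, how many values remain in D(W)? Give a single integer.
Constraint 1 (Z + W = U) on D(Z)={1,2,7} D(W)={3,4,6,8} D(U)={1,6,7}: Z {1,2,7}->{1,2}; W {3,4,6,8}->{4,6}; U {1,6,7}->{6,7}
So after constraint 1: D(W)={4,6}, size = 2

Answer: 2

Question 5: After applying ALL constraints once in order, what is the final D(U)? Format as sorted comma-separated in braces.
Constraint 1 (Z + W = U) on D(Z)={1,2,7} D(W)={3,4,6,8} D(U)={1,6,7}: Z {1,2,7}->{1,2}; W {3,4,6,8}->{4,6}; U {1,6,7}->{6,7}
Constraint 2 (Z + W = U) on D(Z)={1,2} D(W)={4,6} D(U)={6,7}: no change
Constraint 3 (Z < U) on D(Z)={1,2} D(U)={6,7}: no change
Constraint 4 (W < Z) on D(W)={4,6} D(Z)={1,2}: W {4,6}->{}; Z {1,2}->{}
So after all 4 constraints: D(U) = {6,7}

Answer: {6,7}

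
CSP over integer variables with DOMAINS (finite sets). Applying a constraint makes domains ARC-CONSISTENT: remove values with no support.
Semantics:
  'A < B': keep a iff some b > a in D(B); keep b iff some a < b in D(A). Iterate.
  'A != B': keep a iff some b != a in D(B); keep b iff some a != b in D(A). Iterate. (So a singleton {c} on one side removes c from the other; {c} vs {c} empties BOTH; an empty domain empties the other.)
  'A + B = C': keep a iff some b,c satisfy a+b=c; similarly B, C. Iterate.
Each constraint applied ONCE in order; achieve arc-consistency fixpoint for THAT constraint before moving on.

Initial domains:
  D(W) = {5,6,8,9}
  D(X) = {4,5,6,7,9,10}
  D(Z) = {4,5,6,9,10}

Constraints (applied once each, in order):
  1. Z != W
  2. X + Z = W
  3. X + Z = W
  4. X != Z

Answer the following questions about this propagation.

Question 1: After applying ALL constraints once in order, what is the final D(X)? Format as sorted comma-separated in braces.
Answer: {4,5}

Derivation:
Constraint 1 (Z != W) on D(Z)={4,5,6,9,10} D(W)={5,6,8,9}: no change
Constraint 2 (X + Z = W) on D(X)={4,5,6,7,9,10} D(Z)={4,5,6,9,10} D(W)={5,6,8,9}: X {4,5,6,7,9,10}->{4,5}; Z {4,5,6,9,10}->{4,5}; W {5,6,8,9}->{8,9}
Constraint 3 (X + Z = W) on D(X)={4,5} D(Z)={4,5} D(W)={8,9}: no change
Constraint 4 (X != Z) on D(X)={4,5} D(Z)={4,5}: no change
So after all 4 constraints: D(X) = {4,5}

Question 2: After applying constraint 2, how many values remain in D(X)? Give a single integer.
Constraint 1 (Z != W) on D(Z)={4,5,6,9,10} D(W)={5,6,8,9}: no change
Constraint 2 (X + Z = W) on D(X)={4,5,6,7,9,10} D(Z)={4,5,6,9,10} D(W)={5,6,8,9}: X {4,5,6,7,9,10}->{4,5}; Z {4,5,6,9,10}->{4,5}; W {5,6,8,9}->{8,9}
So after constraint 2: D(X)={4,5}, size = 2

Answer: 2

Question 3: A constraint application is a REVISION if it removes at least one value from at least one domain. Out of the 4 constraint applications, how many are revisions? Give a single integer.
Answer: 1

Derivation:
Constraint 1 (Z != W) on D(Z)={4,5,6,9,10} D(W)={5,6,8,9}: no change => not a revision
Constraint 2 (X + Z = W) on D(X)={4,5,6,7,9,10} D(Z)={4,5,6,9,10} D(W)={5,6,8,9}: X {4,5,6,7,9,10}->{4,5}; Z {4,5,6,9,10}->{4,5}; W {5,6,8,9}->{8,9} => REVISION
Constraint 3 (X + Z = W) on D(X)={4,5} D(Z)={4,5} D(W)={8,9}: no change => not a revision
Constraint 4 (X != Z) on D(X)={4,5} D(Z)={4,5}: no change => not a revision
Total revisions = 1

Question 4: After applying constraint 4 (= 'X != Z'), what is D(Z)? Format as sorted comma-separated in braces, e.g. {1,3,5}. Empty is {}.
Constraint 1 (Z != W) on D(Z)={4,5,6,9,10} D(W)={5,6,8,9}: no change
Constraint 2 (X + Z = W) on D(X)={4,5,6,7,9,10} D(Z)={4,5,6,9,10} D(W)={5,6,8,9}: X {4,5,6,7,9,10}->{4,5}; Z {4,5,6,9,10}->{4,5}; W {5,6,8,9}->{8,9}
Constraint 3 (X + Z = W) on D(X)={4,5} D(Z)={4,5} D(W)={8,9}: no change
Constraint 4 (X != Z) on D(X)={4,5} D(Z)={4,5}: no change
So after constraint 4: D(Z) = {4,5}

Answer: {4,5}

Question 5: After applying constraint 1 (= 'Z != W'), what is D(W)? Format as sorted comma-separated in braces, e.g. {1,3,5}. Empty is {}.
Constraint 1 (Z != W) on D(Z)={4,5,6,9,10} D(W)={5,6,8,9}: no change
So after constraint 1: D(W) = {5,6,8,9}

Answer: {5,6,8,9}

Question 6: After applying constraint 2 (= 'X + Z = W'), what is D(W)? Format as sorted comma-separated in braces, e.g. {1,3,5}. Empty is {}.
Constraint 1 (Z != W) on D(Z)={4,5,6,9,10} D(W)={5,6,8,9}: no change
Constraint 2 (X + Z = W) on D(X)={4,5,6,7,9,10} D(Z)={4,5,6,9,10} D(W)={5,6,8,9}: X {4,5,6,7,9,10}->{4,5}; Z {4,5,6,9,10}->{4,5}; W {5,6,8,9}->{8,9}
So after constraint 2: D(W) = {8,9}

Answer: {8,9}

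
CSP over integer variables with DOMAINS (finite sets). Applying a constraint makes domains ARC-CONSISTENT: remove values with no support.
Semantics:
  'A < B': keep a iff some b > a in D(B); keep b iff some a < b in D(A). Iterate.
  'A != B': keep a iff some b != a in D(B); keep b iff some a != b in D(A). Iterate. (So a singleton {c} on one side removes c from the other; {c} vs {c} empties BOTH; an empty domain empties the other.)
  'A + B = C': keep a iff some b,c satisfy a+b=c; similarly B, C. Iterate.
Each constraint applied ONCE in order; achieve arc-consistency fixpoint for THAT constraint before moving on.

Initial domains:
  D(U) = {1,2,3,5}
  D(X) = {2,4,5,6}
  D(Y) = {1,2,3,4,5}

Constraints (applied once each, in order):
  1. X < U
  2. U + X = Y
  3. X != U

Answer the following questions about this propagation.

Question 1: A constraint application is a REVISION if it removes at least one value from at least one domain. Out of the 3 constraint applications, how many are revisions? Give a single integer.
Answer: 2

Derivation:
Constraint 1 (X < U) on D(X)={2,4,5,6} D(U)={1,2,3,5}: X {2,4,5,6}->{2,4}; U {1,2,3,5}->{3,5} => REVISION
Constraint 2 (U + X = Y) on D(U)={3,5} D(X)={2,4} D(Y)={1,2,3,4,5}: U {3,5}->{3}; X {2,4}->{2}; Y {1,2,3,4,5}->{5} => REVISION
Constraint 3 (X != U) on D(X)={2} D(U)={3}: no change => not a revision
Total revisions = 2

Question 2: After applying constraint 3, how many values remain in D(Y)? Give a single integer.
Constraint 1 (X < U) on D(X)={2,4,5,6} D(U)={1,2,3,5}: X {2,4,5,6}->{2,4}; U {1,2,3,5}->{3,5}
Constraint 2 (U + X = Y) on D(U)={3,5} D(X)={2,4} D(Y)={1,2,3,4,5}: U {3,5}->{3}; X {2,4}->{2}; Y {1,2,3,4,5}->{5}
Constraint 3 (X != U) on D(X)={2} D(U)={3}: no change
So after constraint 3: D(Y)={5}, size = 1

Answer: 1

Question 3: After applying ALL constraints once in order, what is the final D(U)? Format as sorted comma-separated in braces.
Answer: {3}

Derivation:
Constraint 1 (X < U) on D(X)={2,4,5,6} D(U)={1,2,3,5}: X {2,4,5,6}->{2,4}; U {1,2,3,5}->{3,5}
Constraint 2 (U + X = Y) on D(U)={3,5} D(X)={2,4} D(Y)={1,2,3,4,5}: U {3,5}->{3}; X {2,4}->{2}; Y {1,2,3,4,5}->{5}
Constraint 3 (X != U) on D(X)={2} D(U)={3}: no change
So after all 3 constraints: D(U) = {3}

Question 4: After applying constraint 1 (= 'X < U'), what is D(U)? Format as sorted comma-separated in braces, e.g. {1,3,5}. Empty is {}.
Constraint 1 (X < U) on D(X)={2,4,5,6} D(U)={1,2,3,5}: X {2,4,5,6}->{2,4}; U {1,2,3,5}->{3,5}
So after constraint 1: D(U) = {3,5}

Answer: {3,5}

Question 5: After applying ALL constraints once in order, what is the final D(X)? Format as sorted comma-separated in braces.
Answer: {2}

Derivation:
Constraint 1 (X < U) on D(X)={2,4,5,6} D(U)={1,2,3,5}: X {2,4,5,6}->{2,4}; U {1,2,3,5}->{3,5}
Constraint 2 (U + X = Y) on D(U)={3,5} D(X)={2,4} D(Y)={1,2,3,4,5}: U {3,5}->{3}; X {2,4}->{2}; Y {1,2,3,4,5}->{5}
Constraint 3 (X != U) on D(X)={2} D(U)={3}: no change
So after all 3 constraints: D(X) = {2}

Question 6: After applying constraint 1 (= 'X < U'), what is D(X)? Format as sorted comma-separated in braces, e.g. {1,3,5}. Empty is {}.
Answer: {2,4}

Derivation:
Constraint 1 (X < U) on D(X)={2,4,5,6} D(U)={1,2,3,5}: X {2,4,5,6}->{2,4}; U {1,2,3,5}->{3,5}
So after constraint 1: D(X) = {2,4}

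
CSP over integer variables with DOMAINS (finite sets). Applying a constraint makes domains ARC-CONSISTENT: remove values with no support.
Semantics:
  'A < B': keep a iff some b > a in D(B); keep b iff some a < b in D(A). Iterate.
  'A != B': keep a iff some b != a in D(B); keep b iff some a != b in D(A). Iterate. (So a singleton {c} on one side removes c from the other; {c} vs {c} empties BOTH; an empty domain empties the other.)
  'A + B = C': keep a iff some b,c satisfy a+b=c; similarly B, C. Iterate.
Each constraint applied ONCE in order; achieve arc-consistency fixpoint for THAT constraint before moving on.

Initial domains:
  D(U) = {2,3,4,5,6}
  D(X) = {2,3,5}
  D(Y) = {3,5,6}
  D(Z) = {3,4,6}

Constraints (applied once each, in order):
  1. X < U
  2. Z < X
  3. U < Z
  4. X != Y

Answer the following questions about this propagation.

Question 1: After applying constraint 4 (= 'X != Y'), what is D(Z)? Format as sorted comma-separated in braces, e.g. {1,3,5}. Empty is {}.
Answer: {4}

Derivation:
Constraint 1 (X < U) on D(X)={2,3,5} D(U)={2,3,4,5,6}: U {2,3,4,5,6}->{3,4,5,6}
Constraint 2 (Z < X) on D(Z)={3,4,6} D(X)={2,3,5}: Z {3,4,6}->{3,4}; X {2,3,5}->{5}
Constraint 3 (U < Z) on D(U)={3,4,5,6} D(Z)={3,4}: U {3,4,5,6}->{3}; Z {3,4}->{4}
Constraint 4 (X != Y) on D(X)={5} D(Y)={3,5,6}: Y {3,5,6}->{3,6}
So after constraint 4: D(Z) = {4}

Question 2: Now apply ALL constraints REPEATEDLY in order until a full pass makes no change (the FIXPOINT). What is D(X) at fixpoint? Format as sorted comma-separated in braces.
Answer: {}

Derivation:
pass 0 (initial): D(X)={2,3,5}
pass 1: U {2,3,4,5,6}->{3}; X {2,3,5}->{5}; Y {3,5,6}->{3,6}; Z {3,4,6}->{4}
pass 2: U {3}->{}; X {5}->{}; Y {3,6}->{}; Z {4}->{}
pass 3: no change
Fixpoint after 3 passes: D(X) = {}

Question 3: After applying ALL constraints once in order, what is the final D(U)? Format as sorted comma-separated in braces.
Answer: {3}

Derivation:
Constraint 1 (X < U) on D(X)={2,3,5} D(U)={2,3,4,5,6}: U {2,3,4,5,6}->{3,4,5,6}
Constraint 2 (Z < X) on D(Z)={3,4,6} D(X)={2,3,5}: Z {3,4,6}->{3,4}; X {2,3,5}->{5}
Constraint 3 (U < Z) on D(U)={3,4,5,6} D(Z)={3,4}: U {3,4,5,6}->{3}; Z {3,4}->{4}
Constraint 4 (X != Y) on D(X)={5} D(Y)={3,5,6}: Y {3,5,6}->{3,6}
So after all 4 constraints: D(U) = {3}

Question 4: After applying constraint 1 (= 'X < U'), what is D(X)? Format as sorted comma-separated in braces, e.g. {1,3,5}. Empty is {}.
Constraint 1 (X < U) on D(X)={2,3,5} D(U)={2,3,4,5,6}: U {2,3,4,5,6}->{3,4,5,6}
So after constraint 1: D(X) = {2,3,5}

Answer: {2,3,5}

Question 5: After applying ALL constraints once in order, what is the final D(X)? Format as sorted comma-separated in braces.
Constraint 1 (X < U) on D(X)={2,3,5} D(U)={2,3,4,5,6}: U {2,3,4,5,6}->{3,4,5,6}
Constraint 2 (Z < X) on D(Z)={3,4,6} D(X)={2,3,5}: Z {3,4,6}->{3,4}; X {2,3,5}->{5}
Constraint 3 (U < Z) on D(U)={3,4,5,6} D(Z)={3,4}: U {3,4,5,6}->{3}; Z {3,4}->{4}
Constraint 4 (X != Y) on D(X)={5} D(Y)={3,5,6}: Y {3,5,6}->{3,6}
So after all 4 constraints: D(X) = {5}

Answer: {5}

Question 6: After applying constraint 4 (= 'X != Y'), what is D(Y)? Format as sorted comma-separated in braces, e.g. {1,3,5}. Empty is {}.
Answer: {3,6}

Derivation:
Constraint 1 (X < U) on D(X)={2,3,5} D(U)={2,3,4,5,6}: U {2,3,4,5,6}->{3,4,5,6}
Constraint 2 (Z < X) on D(Z)={3,4,6} D(X)={2,3,5}: Z {3,4,6}->{3,4}; X {2,3,5}->{5}
Constraint 3 (U < Z) on D(U)={3,4,5,6} D(Z)={3,4}: U {3,4,5,6}->{3}; Z {3,4}->{4}
Constraint 4 (X != Y) on D(X)={5} D(Y)={3,5,6}: Y {3,5,6}->{3,6}
So after constraint 4: D(Y) = {3,6}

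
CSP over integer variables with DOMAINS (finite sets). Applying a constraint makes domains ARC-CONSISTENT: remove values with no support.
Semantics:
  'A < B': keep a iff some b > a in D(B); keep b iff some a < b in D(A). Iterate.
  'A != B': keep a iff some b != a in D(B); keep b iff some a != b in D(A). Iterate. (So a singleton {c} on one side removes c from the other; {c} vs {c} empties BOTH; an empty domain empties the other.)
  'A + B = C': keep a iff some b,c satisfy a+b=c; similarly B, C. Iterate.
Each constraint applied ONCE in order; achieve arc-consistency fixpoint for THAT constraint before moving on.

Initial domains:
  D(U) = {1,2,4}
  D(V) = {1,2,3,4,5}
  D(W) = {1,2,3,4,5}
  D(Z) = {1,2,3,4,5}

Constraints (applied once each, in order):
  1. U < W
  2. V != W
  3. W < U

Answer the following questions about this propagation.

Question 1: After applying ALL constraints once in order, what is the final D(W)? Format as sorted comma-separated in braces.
Constraint 1 (U < W) on D(U)={1,2,4} D(W)={1,2,3,4,5}: W {1,2,3,4,5}->{2,3,4,5}
Constraint 2 (V != W) on D(V)={1,2,3,4,5} D(W)={2,3,4,5}: no change
Constraint 3 (W < U) on D(W)={2,3,4,5} D(U)={1,2,4}: W {2,3,4,5}->{2,3}; U {1,2,4}->{4}
So after all 3 constraints: D(W) = {2,3}

Answer: {2,3}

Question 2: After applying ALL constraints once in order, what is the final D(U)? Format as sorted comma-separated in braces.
Constraint 1 (U < W) on D(U)={1,2,4} D(W)={1,2,3,4,5}: W {1,2,3,4,5}->{2,3,4,5}
Constraint 2 (V != W) on D(V)={1,2,3,4,5} D(W)={2,3,4,5}: no change
Constraint 3 (W < U) on D(W)={2,3,4,5} D(U)={1,2,4}: W {2,3,4,5}->{2,3}; U {1,2,4}->{4}
So after all 3 constraints: D(U) = {4}

Answer: {4}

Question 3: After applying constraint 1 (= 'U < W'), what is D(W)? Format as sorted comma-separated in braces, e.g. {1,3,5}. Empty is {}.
Answer: {2,3,4,5}

Derivation:
Constraint 1 (U < W) on D(U)={1,2,4} D(W)={1,2,3,4,5}: W {1,2,3,4,5}->{2,3,4,5}
So after constraint 1: D(W) = {2,3,4,5}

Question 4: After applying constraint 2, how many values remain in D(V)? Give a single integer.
Constraint 1 (U < W) on D(U)={1,2,4} D(W)={1,2,3,4,5}: W {1,2,3,4,5}->{2,3,4,5}
Constraint 2 (V != W) on D(V)={1,2,3,4,5} D(W)={2,3,4,5}: no change
So after constraint 2: D(V)={1,2,3,4,5}, size = 5

Answer: 5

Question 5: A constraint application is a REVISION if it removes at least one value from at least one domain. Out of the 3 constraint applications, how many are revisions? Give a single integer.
Answer: 2

Derivation:
Constraint 1 (U < W) on D(U)={1,2,4} D(W)={1,2,3,4,5}: W {1,2,3,4,5}->{2,3,4,5} => REVISION
Constraint 2 (V != W) on D(V)={1,2,3,4,5} D(W)={2,3,4,5}: no change => not a revision
Constraint 3 (W < U) on D(W)={2,3,4,5} D(U)={1,2,4}: W {2,3,4,5}->{2,3}; U {1,2,4}->{4} => REVISION
Total revisions = 2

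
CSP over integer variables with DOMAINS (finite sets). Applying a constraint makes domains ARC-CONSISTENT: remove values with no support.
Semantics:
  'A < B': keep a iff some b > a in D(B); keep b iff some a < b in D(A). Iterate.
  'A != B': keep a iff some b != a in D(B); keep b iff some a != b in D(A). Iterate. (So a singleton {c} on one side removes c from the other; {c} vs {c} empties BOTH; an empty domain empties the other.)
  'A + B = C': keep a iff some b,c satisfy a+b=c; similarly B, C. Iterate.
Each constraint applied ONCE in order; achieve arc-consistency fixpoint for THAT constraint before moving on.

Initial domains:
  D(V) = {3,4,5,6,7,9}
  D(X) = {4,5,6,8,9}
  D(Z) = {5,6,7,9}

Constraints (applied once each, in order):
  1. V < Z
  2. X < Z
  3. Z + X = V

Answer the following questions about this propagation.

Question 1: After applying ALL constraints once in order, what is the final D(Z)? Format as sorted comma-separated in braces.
Answer: {}

Derivation:
Constraint 1 (V < Z) on D(V)={3,4,5,6,7,9} D(Z)={5,6,7,9}: V {3,4,5,6,7,9}->{3,4,5,6,7}
Constraint 2 (X < Z) on D(X)={4,5,6,8,9} D(Z)={5,6,7,9}: X {4,5,6,8,9}->{4,5,6,8}
Constraint 3 (Z + X = V) on D(Z)={5,6,7,9} D(X)={4,5,6,8} D(V)={3,4,5,6,7}: Z {5,6,7,9}->{}; X {4,5,6,8}->{}; V {3,4,5,6,7}->{}
So after all 3 constraints: D(Z) = {}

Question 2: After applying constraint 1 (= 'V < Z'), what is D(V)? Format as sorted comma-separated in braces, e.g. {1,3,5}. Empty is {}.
Constraint 1 (V < Z) on D(V)={3,4,5,6,7,9} D(Z)={5,6,7,9}: V {3,4,5,6,7,9}->{3,4,5,6,7}
So after constraint 1: D(V) = {3,4,5,6,7}

Answer: {3,4,5,6,7}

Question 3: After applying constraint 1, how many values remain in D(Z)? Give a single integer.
Constraint 1 (V < Z) on D(V)={3,4,5,6,7,9} D(Z)={5,6,7,9}: V {3,4,5,6,7,9}->{3,4,5,6,7}
So after constraint 1: D(Z)={5,6,7,9}, size = 4

Answer: 4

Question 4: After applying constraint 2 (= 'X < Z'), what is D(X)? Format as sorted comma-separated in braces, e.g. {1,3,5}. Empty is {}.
Constraint 1 (V < Z) on D(V)={3,4,5,6,7,9} D(Z)={5,6,7,9}: V {3,4,5,6,7,9}->{3,4,5,6,7}
Constraint 2 (X < Z) on D(X)={4,5,6,8,9} D(Z)={5,6,7,9}: X {4,5,6,8,9}->{4,5,6,8}
So after constraint 2: D(X) = {4,5,6,8}

Answer: {4,5,6,8}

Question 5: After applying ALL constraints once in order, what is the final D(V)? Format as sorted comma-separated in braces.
Constraint 1 (V < Z) on D(V)={3,4,5,6,7,9} D(Z)={5,6,7,9}: V {3,4,5,6,7,9}->{3,4,5,6,7}
Constraint 2 (X < Z) on D(X)={4,5,6,8,9} D(Z)={5,6,7,9}: X {4,5,6,8,9}->{4,5,6,8}
Constraint 3 (Z + X = V) on D(Z)={5,6,7,9} D(X)={4,5,6,8} D(V)={3,4,5,6,7}: Z {5,6,7,9}->{}; X {4,5,6,8}->{}; V {3,4,5,6,7}->{}
So after all 3 constraints: D(V) = {}

Answer: {}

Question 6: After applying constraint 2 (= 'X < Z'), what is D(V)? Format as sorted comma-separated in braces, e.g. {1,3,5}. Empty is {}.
Constraint 1 (V < Z) on D(V)={3,4,5,6,7,9} D(Z)={5,6,7,9}: V {3,4,5,6,7,9}->{3,4,5,6,7}
Constraint 2 (X < Z) on D(X)={4,5,6,8,9} D(Z)={5,6,7,9}: X {4,5,6,8,9}->{4,5,6,8}
So after constraint 2: D(V) = {3,4,5,6,7}

Answer: {3,4,5,6,7}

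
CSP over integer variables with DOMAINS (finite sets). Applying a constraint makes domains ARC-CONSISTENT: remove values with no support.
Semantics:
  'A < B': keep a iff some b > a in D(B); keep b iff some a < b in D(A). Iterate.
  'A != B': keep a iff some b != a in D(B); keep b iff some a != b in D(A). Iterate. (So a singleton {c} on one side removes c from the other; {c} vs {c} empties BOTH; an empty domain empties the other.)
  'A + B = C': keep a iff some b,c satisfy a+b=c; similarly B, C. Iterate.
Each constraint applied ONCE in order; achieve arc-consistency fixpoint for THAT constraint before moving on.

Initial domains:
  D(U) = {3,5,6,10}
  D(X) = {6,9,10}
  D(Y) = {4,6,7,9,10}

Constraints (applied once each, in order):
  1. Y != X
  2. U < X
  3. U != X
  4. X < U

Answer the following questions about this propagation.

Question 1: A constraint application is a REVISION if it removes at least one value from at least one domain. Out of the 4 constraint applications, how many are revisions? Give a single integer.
Constraint 1 (Y != X) on D(Y)={4,6,7,9,10} D(X)={6,9,10}: no change => not a revision
Constraint 2 (U < X) on D(U)={3,5,6,10} D(X)={6,9,10}: U {3,5,6,10}->{3,5,6} => REVISION
Constraint 3 (U != X) on D(U)={3,5,6} D(X)={6,9,10}: no change => not a revision
Constraint 4 (X < U) on D(X)={6,9,10} D(U)={3,5,6}: X {6,9,10}->{}; U {3,5,6}->{} => REVISION
Total revisions = 2

Answer: 2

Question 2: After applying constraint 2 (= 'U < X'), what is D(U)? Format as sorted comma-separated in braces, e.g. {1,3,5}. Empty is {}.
Constraint 1 (Y != X) on D(Y)={4,6,7,9,10} D(X)={6,9,10}: no change
Constraint 2 (U < X) on D(U)={3,5,6,10} D(X)={6,9,10}: U {3,5,6,10}->{3,5,6}
So after constraint 2: D(U) = {3,5,6}

Answer: {3,5,6}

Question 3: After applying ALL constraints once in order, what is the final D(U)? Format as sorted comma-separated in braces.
Answer: {}

Derivation:
Constraint 1 (Y != X) on D(Y)={4,6,7,9,10} D(X)={6,9,10}: no change
Constraint 2 (U < X) on D(U)={3,5,6,10} D(X)={6,9,10}: U {3,5,6,10}->{3,5,6}
Constraint 3 (U != X) on D(U)={3,5,6} D(X)={6,9,10}: no change
Constraint 4 (X < U) on D(X)={6,9,10} D(U)={3,5,6}: X {6,9,10}->{}; U {3,5,6}->{}
So after all 4 constraints: D(U) = {}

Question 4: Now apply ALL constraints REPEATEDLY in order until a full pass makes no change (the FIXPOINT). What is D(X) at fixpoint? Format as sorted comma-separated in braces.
pass 0 (initial): D(X)={6,9,10}
pass 1: U {3,5,6,10}->{}; X {6,9,10}->{}
pass 2: Y {4,6,7,9,10}->{}
pass 3: no change
Fixpoint after 3 passes: D(X) = {}

Answer: {}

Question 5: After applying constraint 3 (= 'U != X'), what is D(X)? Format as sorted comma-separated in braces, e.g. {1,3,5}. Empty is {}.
Constraint 1 (Y != X) on D(Y)={4,6,7,9,10} D(X)={6,9,10}: no change
Constraint 2 (U < X) on D(U)={3,5,6,10} D(X)={6,9,10}: U {3,5,6,10}->{3,5,6}
Constraint 3 (U != X) on D(U)={3,5,6} D(X)={6,9,10}: no change
So after constraint 3: D(X) = {6,9,10}

Answer: {6,9,10}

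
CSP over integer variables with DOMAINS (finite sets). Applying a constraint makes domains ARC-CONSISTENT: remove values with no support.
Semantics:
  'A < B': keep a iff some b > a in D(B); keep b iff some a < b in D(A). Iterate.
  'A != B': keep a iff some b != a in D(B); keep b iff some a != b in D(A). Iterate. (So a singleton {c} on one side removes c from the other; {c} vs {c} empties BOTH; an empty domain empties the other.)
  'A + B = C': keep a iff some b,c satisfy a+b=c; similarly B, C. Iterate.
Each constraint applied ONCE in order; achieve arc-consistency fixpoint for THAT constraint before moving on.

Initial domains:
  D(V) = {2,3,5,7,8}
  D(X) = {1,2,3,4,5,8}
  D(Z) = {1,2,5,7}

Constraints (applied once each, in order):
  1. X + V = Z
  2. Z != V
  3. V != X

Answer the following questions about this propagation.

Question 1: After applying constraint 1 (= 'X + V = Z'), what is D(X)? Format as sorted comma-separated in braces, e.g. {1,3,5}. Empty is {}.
Constraint 1 (X + V = Z) on D(X)={1,2,3,4,5,8} D(V)={2,3,5,7,8} D(Z)={1,2,5,7}: X {1,2,3,4,5,8}->{2,3,4,5}; V {2,3,5,7,8}->{2,3,5}; Z {1,2,5,7}->{5,7}
So after constraint 1: D(X) = {2,3,4,5}

Answer: {2,3,4,5}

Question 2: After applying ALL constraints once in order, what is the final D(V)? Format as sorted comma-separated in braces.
Answer: {2,3,5}

Derivation:
Constraint 1 (X + V = Z) on D(X)={1,2,3,4,5,8} D(V)={2,3,5,7,8} D(Z)={1,2,5,7}: X {1,2,3,4,5,8}->{2,3,4,5}; V {2,3,5,7,8}->{2,3,5}; Z {1,2,5,7}->{5,7}
Constraint 2 (Z != V) on D(Z)={5,7} D(V)={2,3,5}: no change
Constraint 3 (V != X) on D(V)={2,3,5} D(X)={2,3,4,5}: no change
So after all 3 constraints: D(V) = {2,3,5}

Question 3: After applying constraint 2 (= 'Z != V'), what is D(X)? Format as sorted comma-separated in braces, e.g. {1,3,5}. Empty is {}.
Constraint 1 (X + V = Z) on D(X)={1,2,3,4,5,8} D(V)={2,3,5,7,8} D(Z)={1,2,5,7}: X {1,2,3,4,5,8}->{2,3,4,5}; V {2,3,5,7,8}->{2,3,5}; Z {1,2,5,7}->{5,7}
Constraint 2 (Z != V) on D(Z)={5,7} D(V)={2,3,5}: no change
So after constraint 2: D(X) = {2,3,4,5}

Answer: {2,3,4,5}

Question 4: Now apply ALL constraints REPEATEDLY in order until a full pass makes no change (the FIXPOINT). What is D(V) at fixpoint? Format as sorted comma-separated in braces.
pass 0 (initial): D(V)={2,3,5,7,8}
pass 1: V {2,3,5,7,8}->{2,3,5}; X {1,2,3,4,5,8}->{2,3,4,5}; Z {1,2,5,7}->{5,7}
pass 2: no change
Fixpoint after 2 passes: D(V) = {2,3,5}

Answer: {2,3,5}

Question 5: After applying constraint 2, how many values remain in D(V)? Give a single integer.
Constraint 1 (X + V = Z) on D(X)={1,2,3,4,5,8} D(V)={2,3,5,7,8} D(Z)={1,2,5,7}: X {1,2,3,4,5,8}->{2,3,4,5}; V {2,3,5,7,8}->{2,3,5}; Z {1,2,5,7}->{5,7}
Constraint 2 (Z != V) on D(Z)={5,7} D(V)={2,3,5}: no change
So after constraint 2: D(V)={2,3,5}, size = 3

Answer: 3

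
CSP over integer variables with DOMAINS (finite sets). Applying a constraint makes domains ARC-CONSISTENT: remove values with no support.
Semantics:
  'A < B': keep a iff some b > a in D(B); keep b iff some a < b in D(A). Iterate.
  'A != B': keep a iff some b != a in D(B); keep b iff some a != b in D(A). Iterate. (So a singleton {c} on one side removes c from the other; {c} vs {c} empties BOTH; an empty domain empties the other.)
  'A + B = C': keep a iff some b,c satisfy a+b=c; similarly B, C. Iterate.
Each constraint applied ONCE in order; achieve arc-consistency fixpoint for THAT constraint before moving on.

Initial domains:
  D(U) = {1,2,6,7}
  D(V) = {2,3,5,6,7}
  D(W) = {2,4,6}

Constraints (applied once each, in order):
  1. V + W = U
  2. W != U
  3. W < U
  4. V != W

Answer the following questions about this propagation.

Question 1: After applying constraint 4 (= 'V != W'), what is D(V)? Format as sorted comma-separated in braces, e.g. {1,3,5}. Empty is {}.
Answer: {2,3,5}

Derivation:
Constraint 1 (V + W = U) on D(V)={2,3,5,6,7} D(W)={2,4,6} D(U)={1,2,6,7}: V {2,3,5,6,7}->{2,3,5}; W {2,4,6}->{2,4}; U {1,2,6,7}->{6,7}
Constraint 2 (W != U) on D(W)={2,4} D(U)={6,7}: no change
Constraint 3 (W < U) on D(W)={2,4} D(U)={6,7}: no change
Constraint 4 (V != W) on D(V)={2,3,5} D(W)={2,4}: no change
So after constraint 4: D(V) = {2,3,5}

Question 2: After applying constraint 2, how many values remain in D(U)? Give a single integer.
Constraint 1 (V + W = U) on D(V)={2,3,5,6,7} D(W)={2,4,6} D(U)={1,2,6,7}: V {2,3,5,6,7}->{2,3,5}; W {2,4,6}->{2,4}; U {1,2,6,7}->{6,7}
Constraint 2 (W != U) on D(W)={2,4} D(U)={6,7}: no change
So after constraint 2: D(U)={6,7}, size = 2

Answer: 2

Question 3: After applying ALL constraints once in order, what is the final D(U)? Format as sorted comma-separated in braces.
Constraint 1 (V + W = U) on D(V)={2,3,5,6,7} D(W)={2,4,6} D(U)={1,2,6,7}: V {2,3,5,6,7}->{2,3,5}; W {2,4,6}->{2,4}; U {1,2,6,7}->{6,7}
Constraint 2 (W != U) on D(W)={2,4} D(U)={6,7}: no change
Constraint 3 (W < U) on D(W)={2,4} D(U)={6,7}: no change
Constraint 4 (V != W) on D(V)={2,3,5} D(W)={2,4}: no change
So after all 4 constraints: D(U) = {6,7}

Answer: {6,7}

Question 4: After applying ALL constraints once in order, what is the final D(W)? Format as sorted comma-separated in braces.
Answer: {2,4}

Derivation:
Constraint 1 (V + W = U) on D(V)={2,3,5,6,7} D(W)={2,4,6} D(U)={1,2,6,7}: V {2,3,5,6,7}->{2,3,5}; W {2,4,6}->{2,4}; U {1,2,6,7}->{6,7}
Constraint 2 (W != U) on D(W)={2,4} D(U)={6,7}: no change
Constraint 3 (W < U) on D(W)={2,4} D(U)={6,7}: no change
Constraint 4 (V != W) on D(V)={2,3,5} D(W)={2,4}: no change
So after all 4 constraints: D(W) = {2,4}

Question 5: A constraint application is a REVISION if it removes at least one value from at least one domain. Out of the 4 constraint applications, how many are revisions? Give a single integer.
Constraint 1 (V + W = U) on D(V)={2,3,5,6,7} D(W)={2,4,6} D(U)={1,2,6,7}: V {2,3,5,6,7}->{2,3,5}; W {2,4,6}->{2,4}; U {1,2,6,7}->{6,7} => REVISION
Constraint 2 (W != U) on D(W)={2,4} D(U)={6,7}: no change => not a revision
Constraint 3 (W < U) on D(W)={2,4} D(U)={6,7}: no change => not a revision
Constraint 4 (V != W) on D(V)={2,3,5} D(W)={2,4}: no change => not a revision
Total revisions = 1

Answer: 1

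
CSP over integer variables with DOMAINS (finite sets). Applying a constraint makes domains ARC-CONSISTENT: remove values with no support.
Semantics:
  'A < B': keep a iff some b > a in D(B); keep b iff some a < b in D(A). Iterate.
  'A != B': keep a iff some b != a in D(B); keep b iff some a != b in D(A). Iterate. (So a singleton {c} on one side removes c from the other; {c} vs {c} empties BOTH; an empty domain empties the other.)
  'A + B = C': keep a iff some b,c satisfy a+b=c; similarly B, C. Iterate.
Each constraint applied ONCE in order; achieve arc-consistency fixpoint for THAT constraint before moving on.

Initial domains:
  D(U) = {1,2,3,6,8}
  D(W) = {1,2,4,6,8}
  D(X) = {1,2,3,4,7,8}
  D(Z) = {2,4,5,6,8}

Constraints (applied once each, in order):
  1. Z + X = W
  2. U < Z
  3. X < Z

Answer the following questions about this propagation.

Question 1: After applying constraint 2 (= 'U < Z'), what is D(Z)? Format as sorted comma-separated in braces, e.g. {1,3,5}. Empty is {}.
Constraint 1 (Z + X = W) on D(Z)={2,4,5,6,8} D(X)={1,2,3,4,7,8} D(W)={1,2,4,6,8}: Z {2,4,5,6,8}->{2,4,5,6}; X {1,2,3,4,7,8}->{1,2,3,4}; W {1,2,4,6,8}->{4,6,8}
Constraint 2 (U < Z) on D(U)={1,2,3,6,8} D(Z)={2,4,5,6}: U {1,2,3,6,8}->{1,2,3}
So after constraint 2: D(Z) = {2,4,5,6}

Answer: {2,4,5,6}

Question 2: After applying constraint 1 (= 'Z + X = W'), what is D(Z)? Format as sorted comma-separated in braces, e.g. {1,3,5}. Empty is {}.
Answer: {2,4,5,6}

Derivation:
Constraint 1 (Z + X = W) on D(Z)={2,4,5,6,8} D(X)={1,2,3,4,7,8} D(W)={1,2,4,6,8}: Z {2,4,5,6,8}->{2,4,5,6}; X {1,2,3,4,7,8}->{1,2,3,4}; W {1,2,4,6,8}->{4,6,8}
So after constraint 1: D(Z) = {2,4,5,6}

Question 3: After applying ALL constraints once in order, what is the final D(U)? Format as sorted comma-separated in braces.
Answer: {1,2,3}

Derivation:
Constraint 1 (Z + X = W) on D(Z)={2,4,5,6,8} D(X)={1,2,3,4,7,8} D(W)={1,2,4,6,8}: Z {2,4,5,6,8}->{2,4,5,6}; X {1,2,3,4,7,8}->{1,2,3,4}; W {1,2,4,6,8}->{4,6,8}
Constraint 2 (U < Z) on D(U)={1,2,3,6,8} D(Z)={2,4,5,6}: U {1,2,3,6,8}->{1,2,3}
Constraint 3 (X < Z) on D(X)={1,2,3,4} D(Z)={2,4,5,6}: no change
So after all 3 constraints: D(U) = {1,2,3}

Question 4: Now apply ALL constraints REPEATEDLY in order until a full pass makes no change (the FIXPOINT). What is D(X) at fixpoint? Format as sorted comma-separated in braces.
Answer: {1,2,3,4}

Derivation:
pass 0 (initial): D(X)={1,2,3,4,7,8}
pass 1: U {1,2,3,6,8}->{1,2,3}; W {1,2,4,6,8}->{4,6,8}; X {1,2,3,4,7,8}->{1,2,3,4}; Z {2,4,5,6,8}->{2,4,5,6}
pass 2: no change
Fixpoint after 2 passes: D(X) = {1,2,3,4}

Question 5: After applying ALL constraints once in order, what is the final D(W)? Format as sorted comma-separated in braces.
Answer: {4,6,8}

Derivation:
Constraint 1 (Z + X = W) on D(Z)={2,4,5,6,8} D(X)={1,2,3,4,7,8} D(W)={1,2,4,6,8}: Z {2,4,5,6,8}->{2,4,5,6}; X {1,2,3,4,7,8}->{1,2,3,4}; W {1,2,4,6,8}->{4,6,8}
Constraint 2 (U < Z) on D(U)={1,2,3,6,8} D(Z)={2,4,5,6}: U {1,2,3,6,8}->{1,2,3}
Constraint 3 (X < Z) on D(X)={1,2,3,4} D(Z)={2,4,5,6}: no change
So after all 3 constraints: D(W) = {4,6,8}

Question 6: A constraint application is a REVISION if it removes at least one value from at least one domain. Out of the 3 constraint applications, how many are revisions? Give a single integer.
Constraint 1 (Z + X = W) on D(Z)={2,4,5,6,8} D(X)={1,2,3,4,7,8} D(W)={1,2,4,6,8}: Z {2,4,5,6,8}->{2,4,5,6}; X {1,2,3,4,7,8}->{1,2,3,4}; W {1,2,4,6,8}->{4,6,8} => REVISION
Constraint 2 (U < Z) on D(U)={1,2,3,6,8} D(Z)={2,4,5,6}: U {1,2,3,6,8}->{1,2,3} => REVISION
Constraint 3 (X < Z) on D(X)={1,2,3,4} D(Z)={2,4,5,6}: no change => not a revision
Total revisions = 2

Answer: 2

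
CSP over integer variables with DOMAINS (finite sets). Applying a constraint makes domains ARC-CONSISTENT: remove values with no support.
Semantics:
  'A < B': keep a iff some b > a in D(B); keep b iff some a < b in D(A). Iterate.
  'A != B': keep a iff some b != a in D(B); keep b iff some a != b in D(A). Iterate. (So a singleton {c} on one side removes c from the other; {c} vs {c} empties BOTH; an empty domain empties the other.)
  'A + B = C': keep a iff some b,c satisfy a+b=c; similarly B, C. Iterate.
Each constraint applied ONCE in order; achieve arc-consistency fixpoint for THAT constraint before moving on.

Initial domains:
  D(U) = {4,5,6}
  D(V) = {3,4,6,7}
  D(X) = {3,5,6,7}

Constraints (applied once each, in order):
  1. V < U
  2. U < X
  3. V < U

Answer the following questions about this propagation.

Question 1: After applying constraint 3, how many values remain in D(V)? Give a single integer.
Answer: 2

Derivation:
Constraint 1 (V < U) on D(V)={3,4,6,7} D(U)={4,5,6}: V {3,4,6,7}->{3,4}
Constraint 2 (U < X) on D(U)={4,5,6} D(X)={3,5,6,7}: X {3,5,6,7}->{5,6,7}
Constraint 3 (V < U) on D(V)={3,4} D(U)={4,5,6}: no change
So after constraint 3: D(V)={3,4}, size = 2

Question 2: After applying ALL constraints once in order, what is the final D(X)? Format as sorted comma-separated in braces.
Constraint 1 (V < U) on D(V)={3,4,6,7} D(U)={4,5,6}: V {3,4,6,7}->{3,4}
Constraint 2 (U < X) on D(U)={4,5,6} D(X)={3,5,6,7}: X {3,5,6,7}->{5,6,7}
Constraint 3 (V < U) on D(V)={3,4} D(U)={4,5,6}: no change
So after all 3 constraints: D(X) = {5,6,7}

Answer: {5,6,7}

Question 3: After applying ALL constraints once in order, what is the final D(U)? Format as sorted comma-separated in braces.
Answer: {4,5,6}

Derivation:
Constraint 1 (V < U) on D(V)={3,4,6,7} D(U)={4,5,6}: V {3,4,6,7}->{3,4}
Constraint 2 (U < X) on D(U)={4,5,6} D(X)={3,5,6,7}: X {3,5,6,7}->{5,6,7}
Constraint 3 (V < U) on D(V)={3,4} D(U)={4,5,6}: no change
So after all 3 constraints: D(U) = {4,5,6}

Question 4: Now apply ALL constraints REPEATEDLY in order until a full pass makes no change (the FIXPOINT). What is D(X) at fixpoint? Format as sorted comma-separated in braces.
Answer: {5,6,7}

Derivation:
pass 0 (initial): D(X)={3,5,6,7}
pass 1: V {3,4,6,7}->{3,4}; X {3,5,6,7}->{5,6,7}
pass 2: no change
Fixpoint after 2 passes: D(X) = {5,6,7}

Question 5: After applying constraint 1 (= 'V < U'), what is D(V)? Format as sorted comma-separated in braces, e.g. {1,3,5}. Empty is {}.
Answer: {3,4}

Derivation:
Constraint 1 (V < U) on D(V)={3,4,6,7} D(U)={4,5,6}: V {3,4,6,7}->{3,4}
So after constraint 1: D(V) = {3,4}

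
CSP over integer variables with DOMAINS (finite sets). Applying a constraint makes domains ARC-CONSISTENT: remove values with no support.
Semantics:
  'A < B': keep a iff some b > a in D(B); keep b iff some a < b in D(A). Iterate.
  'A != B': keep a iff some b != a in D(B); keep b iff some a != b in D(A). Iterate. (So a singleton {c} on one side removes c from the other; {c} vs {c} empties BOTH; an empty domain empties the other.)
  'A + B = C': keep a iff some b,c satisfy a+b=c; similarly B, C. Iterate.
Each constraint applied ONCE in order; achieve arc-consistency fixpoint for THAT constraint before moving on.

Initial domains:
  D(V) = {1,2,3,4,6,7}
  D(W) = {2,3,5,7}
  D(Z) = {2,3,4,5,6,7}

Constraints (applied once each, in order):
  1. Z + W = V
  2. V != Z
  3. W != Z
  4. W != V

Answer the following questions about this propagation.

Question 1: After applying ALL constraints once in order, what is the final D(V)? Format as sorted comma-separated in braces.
Answer: {4,6,7}

Derivation:
Constraint 1 (Z + W = V) on D(Z)={2,3,4,5,6,7} D(W)={2,3,5,7} D(V)={1,2,3,4,6,7}: Z {2,3,4,5,6,7}->{2,3,4,5}; W {2,3,5,7}->{2,3,5}; V {1,2,3,4,6,7}->{4,6,7}
Constraint 2 (V != Z) on D(V)={4,6,7} D(Z)={2,3,4,5}: no change
Constraint 3 (W != Z) on D(W)={2,3,5} D(Z)={2,3,4,5}: no change
Constraint 4 (W != V) on D(W)={2,3,5} D(V)={4,6,7}: no change
So after all 4 constraints: D(V) = {4,6,7}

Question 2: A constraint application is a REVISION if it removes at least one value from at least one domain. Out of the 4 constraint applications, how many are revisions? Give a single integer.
Answer: 1

Derivation:
Constraint 1 (Z + W = V) on D(Z)={2,3,4,5,6,7} D(W)={2,3,5,7} D(V)={1,2,3,4,6,7}: Z {2,3,4,5,6,7}->{2,3,4,5}; W {2,3,5,7}->{2,3,5}; V {1,2,3,4,6,7}->{4,6,7} => REVISION
Constraint 2 (V != Z) on D(V)={4,6,7} D(Z)={2,3,4,5}: no change => not a revision
Constraint 3 (W != Z) on D(W)={2,3,5} D(Z)={2,3,4,5}: no change => not a revision
Constraint 4 (W != V) on D(W)={2,3,5} D(V)={4,6,7}: no change => not a revision
Total revisions = 1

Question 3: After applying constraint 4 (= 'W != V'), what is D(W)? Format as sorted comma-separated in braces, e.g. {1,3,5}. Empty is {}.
Answer: {2,3,5}

Derivation:
Constraint 1 (Z + W = V) on D(Z)={2,3,4,5,6,7} D(W)={2,3,5,7} D(V)={1,2,3,4,6,7}: Z {2,3,4,5,6,7}->{2,3,4,5}; W {2,3,5,7}->{2,3,5}; V {1,2,3,4,6,7}->{4,6,7}
Constraint 2 (V != Z) on D(V)={4,6,7} D(Z)={2,3,4,5}: no change
Constraint 3 (W != Z) on D(W)={2,3,5} D(Z)={2,3,4,5}: no change
Constraint 4 (W != V) on D(W)={2,3,5} D(V)={4,6,7}: no change
So after constraint 4: D(W) = {2,3,5}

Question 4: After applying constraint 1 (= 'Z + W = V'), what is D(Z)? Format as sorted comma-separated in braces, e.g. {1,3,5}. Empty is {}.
Answer: {2,3,4,5}

Derivation:
Constraint 1 (Z + W = V) on D(Z)={2,3,4,5,6,7} D(W)={2,3,5,7} D(V)={1,2,3,4,6,7}: Z {2,3,4,5,6,7}->{2,3,4,5}; W {2,3,5,7}->{2,3,5}; V {1,2,3,4,6,7}->{4,6,7}
So after constraint 1: D(Z) = {2,3,4,5}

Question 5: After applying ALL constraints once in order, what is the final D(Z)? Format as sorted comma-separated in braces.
Answer: {2,3,4,5}

Derivation:
Constraint 1 (Z + W = V) on D(Z)={2,3,4,5,6,7} D(W)={2,3,5,7} D(V)={1,2,3,4,6,7}: Z {2,3,4,5,6,7}->{2,3,4,5}; W {2,3,5,7}->{2,3,5}; V {1,2,3,4,6,7}->{4,6,7}
Constraint 2 (V != Z) on D(V)={4,6,7} D(Z)={2,3,4,5}: no change
Constraint 3 (W != Z) on D(W)={2,3,5} D(Z)={2,3,4,5}: no change
Constraint 4 (W != V) on D(W)={2,3,5} D(V)={4,6,7}: no change
So after all 4 constraints: D(Z) = {2,3,4,5}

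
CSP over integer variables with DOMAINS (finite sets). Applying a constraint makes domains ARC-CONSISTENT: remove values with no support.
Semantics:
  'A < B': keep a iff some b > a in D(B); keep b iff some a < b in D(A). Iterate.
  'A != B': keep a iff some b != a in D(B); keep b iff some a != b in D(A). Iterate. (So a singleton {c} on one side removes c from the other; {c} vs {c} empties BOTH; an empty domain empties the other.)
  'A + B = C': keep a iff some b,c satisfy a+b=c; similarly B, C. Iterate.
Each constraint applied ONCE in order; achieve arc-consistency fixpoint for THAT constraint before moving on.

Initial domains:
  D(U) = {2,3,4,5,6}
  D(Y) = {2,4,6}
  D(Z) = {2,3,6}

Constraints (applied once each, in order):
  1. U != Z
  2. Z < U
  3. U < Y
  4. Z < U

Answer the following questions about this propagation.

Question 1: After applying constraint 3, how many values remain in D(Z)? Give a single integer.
Answer: 2

Derivation:
Constraint 1 (U != Z) on D(U)={2,3,4,5,6} D(Z)={2,3,6}: no change
Constraint 2 (Z < U) on D(Z)={2,3,6} D(U)={2,3,4,5,6}: Z {2,3,6}->{2,3}; U {2,3,4,5,6}->{3,4,5,6}
Constraint 3 (U < Y) on D(U)={3,4,5,6} D(Y)={2,4,6}: U {3,4,5,6}->{3,4,5}; Y {2,4,6}->{4,6}
So after constraint 3: D(Z)={2,3}, size = 2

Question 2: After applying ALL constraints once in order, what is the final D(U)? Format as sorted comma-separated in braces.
Answer: {3,4,5}

Derivation:
Constraint 1 (U != Z) on D(U)={2,3,4,5,6} D(Z)={2,3,6}: no change
Constraint 2 (Z < U) on D(Z)={2,3,6} D(U)={2,3,4,5,6}: Z {2,3,6}->{2,3}; U {2,3,4,5,6}->{3,4,5,6}
Constraint 3 (U < Y) on D(U)={3,4,5,6} D(Y)={2,4,6}: U {3,4,5,6}->{3,4,5}; Y {2,4,6}->{4,6}
Constraint 4 (Z < U) on D(Z)={2,3} D(U)={3,4,5}: no change
So after all 4 constraints: D(U) = {3,4,5}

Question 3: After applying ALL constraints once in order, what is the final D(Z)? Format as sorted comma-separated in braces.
Answer: {2,3}

Derivation:
Constraint 1 (U != Z) on D(U)={2,3,4,5,6} D(Z)={2,3,6}: no change
Constraint 2 (Z < U) on D(Z)={2,3,6} D(U)={2,3,4,5,6}: Z {2,3,6}->{2,3}; U {2,3,4,5,6}->{3,4,5,6}
Constraint 3 (U < Y) on D(U)={3,4,5,6} D(Y)={2,4,6}: U {3,4,5,6}->{3,4,5}; Y {2,4,6}->{4,6}
Constraint 4 (Z < U) on D(Z)={2,3} D(U)={3,4,5}: no change
So after all 4 constraints: D(Z) = {2,3}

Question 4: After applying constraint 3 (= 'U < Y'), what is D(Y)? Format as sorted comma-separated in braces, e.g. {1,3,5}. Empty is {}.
Constraint 1 (U != Z) on D(U)={2,3,4,5,6} D(Z)={2,3,6}: no change
Constraint 2 (Z < U) on D(Z)={2,3,6} D(U)={2,3,4,5,6}: Z {2,3,6}->{2,3}; U {2,3,4,5,6}->{3,4,5,6}
Constraint 3 (U < Y) on D(U)={3,4,5,6} D(Y)={2,4,6}: U {3,4,5,6}->{3,4,5}; Y {2,4,6}->{4,6}
So after constraint 3: D(Y) = {4,6}

Answer: {4,6}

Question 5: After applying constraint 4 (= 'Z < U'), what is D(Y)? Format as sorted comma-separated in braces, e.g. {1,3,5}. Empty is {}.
Constraint 1 (U != Z) on D(U)={2,3,4,5,6} D(Z)={2,3,6}: no change
Constraint 2 (Z < U) on D(Z)={2,3,6} D(U)={2,3,4,5,6}: Z {2,3,6}->{2,3}; U {2,3,4,5,6}->{3,4,5,6}
Constraint 3 (U < Y) on D(U)={3,4,5,6} D(Y)={2,4,6}: U {3,4,5,6}->{3,4,5}; Y {2,4,6}->{4,6}
Constraint 4 (Z < U) on D(Z)={2,3} D(U)={3,4,5}: no change
So after constraint 4: D(Y) = {4,6}

Answer: {4,6}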